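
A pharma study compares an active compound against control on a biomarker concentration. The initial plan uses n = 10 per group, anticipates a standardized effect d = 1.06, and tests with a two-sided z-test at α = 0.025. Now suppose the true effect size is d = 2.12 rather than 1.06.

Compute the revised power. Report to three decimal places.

Power ≈ 0.994

With d = 2.12: δ = d·√(n/2) = 2.12 × √(10/2) = 4.7405. Critical value z_{0.0125} = 2.241.
Revised power = Φ(δ − 2.241) + Φ(−δ − 2.241) = Φ(2.499) + Φ(-6.982) = 0.9938 + 0.0000 = 0.9938.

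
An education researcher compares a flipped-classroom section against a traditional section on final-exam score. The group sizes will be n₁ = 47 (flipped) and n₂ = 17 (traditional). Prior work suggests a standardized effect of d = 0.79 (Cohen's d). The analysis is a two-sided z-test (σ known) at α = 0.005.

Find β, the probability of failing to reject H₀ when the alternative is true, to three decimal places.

β ≈ 0.506

Noncentrality parameter: δ = d / √(1/n₁ + 1/n₂) = 0.79 / √(1/47 + 1/17) = 2.7913
Two-sided α = 0.005 → critical value z_{0.0025} = 2.807.
Power = Φ(δ − 2.807) + Φ(−δ − 2.807) = Φ(-0.016) + Φ(-5.598) = 0.4937 + 0.0000 = 0.4937.
Type II error: β = 1 − power = 1 − 0.4937 = 0.5063.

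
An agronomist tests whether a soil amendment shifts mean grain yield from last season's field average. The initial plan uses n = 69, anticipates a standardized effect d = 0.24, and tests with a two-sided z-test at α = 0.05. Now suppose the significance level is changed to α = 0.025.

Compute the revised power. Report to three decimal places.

δ = d·√n = 0.24 × √69 = 1.9936 (unchanged). New critical value: z_{0.0125} = 2.241.
Revised power = Φ(δ − 2.241) + Φ(−δ − 2.241) = Φ(-0.248) + Φ(-4.235) = 0.4021 + 0.0000 = 0.4022.

Power ≈ 0.402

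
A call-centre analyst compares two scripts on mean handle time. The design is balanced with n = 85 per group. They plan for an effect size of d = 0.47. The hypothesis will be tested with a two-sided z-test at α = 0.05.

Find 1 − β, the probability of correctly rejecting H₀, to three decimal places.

Power ≈ 0.865

Noncentrality parameter: δ = d·√(n/2) = 0.47 × √(85/2) = 3.0640
Critical value for a two-sided test at α = 0.05: z_{α/2} = 1.960.
Power = Φ(δ − 1.960) + Φ(−δ − 1.960) = Φ(1.104) + Φ(-5.024) = 0.8652 + 0.0000 = 0.8652.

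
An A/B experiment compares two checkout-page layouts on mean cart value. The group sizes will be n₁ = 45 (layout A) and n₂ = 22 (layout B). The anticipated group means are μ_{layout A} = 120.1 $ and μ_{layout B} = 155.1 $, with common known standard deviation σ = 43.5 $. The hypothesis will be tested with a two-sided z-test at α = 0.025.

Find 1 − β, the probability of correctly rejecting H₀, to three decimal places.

Standardized effect: d = |μ_{layout A} − μ_{layout B}| / σ = |120.1 − 155.1| / 43.5 = 0.8046
Noncentrality parameter: δ = d / √(1/n₁ + 1/n₂) = 0.8046 / √(1/45 + 1/22) = 3.0929
Critical value for a two-sided test at α = 0.025: z_{α/2} = 2.241.
Power = Φ(δ − 2.241) + Φ(−δ − 2.241) = Φ(0.851) + Φ(-5.334) = 0.8027 + 0.0000 = 0.8027.

Power ≈ 0.803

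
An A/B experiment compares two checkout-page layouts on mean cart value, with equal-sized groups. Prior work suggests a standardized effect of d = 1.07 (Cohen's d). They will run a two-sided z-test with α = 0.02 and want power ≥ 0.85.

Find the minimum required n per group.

n = 20 per group

For power 0.85 need Φ(δ − z_{0.01}) = 0.85, so δ = z_{0.01} + z_{0.15} = 2.326 + 1.036 = 3.363.
(Ignoring the negligible lower-tail rejection probability gives the usual closed-form inversion.)
δ = d·√(n/2) ⇒ n = 2(δ/d)² = 2 × (3.363 / 1.07)² = 19.75.
Round up to the next whole unit.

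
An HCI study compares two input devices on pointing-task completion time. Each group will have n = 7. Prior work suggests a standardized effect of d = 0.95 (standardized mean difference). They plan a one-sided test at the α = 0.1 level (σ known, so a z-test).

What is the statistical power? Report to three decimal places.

Power ≈ 0.690

Noncentrality parameter: δ = d·√(n/2) = 0.95 × √(7/2) = 1.7773
Critical value for a one-sided test at α = 0.1: z_α = 1.282.
Power = Φ(δ − 1.282) = Φ(0.496) = 0.6900.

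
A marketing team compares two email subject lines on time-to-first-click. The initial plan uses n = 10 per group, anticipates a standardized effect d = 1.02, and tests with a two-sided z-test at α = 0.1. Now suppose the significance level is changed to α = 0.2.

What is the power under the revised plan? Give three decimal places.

δ = d·√(n/2) = 1.02 × √(10/2) = 2.2808 (unchanged). New critical value: z_{0.1} = 1.282.
Revised power = Φ(δ − 1.282) + Φ(−δ − 1.282) = Φ(0.999) + Φ(-3.562) = 0.8412 + 0.0002 = 0.8413.

Power ≈ 0.841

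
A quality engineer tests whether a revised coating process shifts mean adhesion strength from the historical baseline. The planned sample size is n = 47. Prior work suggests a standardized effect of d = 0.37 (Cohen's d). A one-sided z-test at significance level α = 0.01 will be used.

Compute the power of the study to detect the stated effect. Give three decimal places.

Noncentrality parameter: δ = d·√n = 0.37 × √47 = 2.5366
One-sided α = 0.01 → critical value z_{0.01} = 2.326.
Power = Φ(δ − 2.326) = Φ(0.210) = 0.5833.

Power ≈ 0.583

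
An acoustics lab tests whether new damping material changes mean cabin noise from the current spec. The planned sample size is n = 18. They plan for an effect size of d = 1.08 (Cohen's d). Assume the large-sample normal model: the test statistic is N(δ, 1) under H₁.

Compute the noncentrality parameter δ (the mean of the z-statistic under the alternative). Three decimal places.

δ ≈ 4.582

δ = d·√n = 1.08 × √18 = 4.5821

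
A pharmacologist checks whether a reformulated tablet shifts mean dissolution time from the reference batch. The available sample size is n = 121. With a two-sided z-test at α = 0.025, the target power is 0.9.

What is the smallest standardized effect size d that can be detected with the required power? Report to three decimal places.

Need Φ(δ − 2.241) = 0.9, so δ = 2.241 + 1.282 = 3.523.
(Lower-tail contribution to power is negligible for δ > 0.)
δ = d·√n ⇒ d = δ/√n = 3.523/√121 = 0.3203.

d ≈ 0.320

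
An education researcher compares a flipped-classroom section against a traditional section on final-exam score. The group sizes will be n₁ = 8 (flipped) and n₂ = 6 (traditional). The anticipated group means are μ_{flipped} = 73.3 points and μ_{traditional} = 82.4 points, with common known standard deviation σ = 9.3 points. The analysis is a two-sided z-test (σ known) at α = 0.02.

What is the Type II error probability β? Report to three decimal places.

β ≈ 0.697

Standardized effect: d = |μ_{flipped} − μ_{traditional}| / σ = |73.3 − 82.4| / 9.3 = 0.9785
Noncentrality parameter: δ = d / √(1/n₁ + 1/n₂) = 0.9785 / √(1/8 + 1/6) = 1.8118
Two-sided α = 0.02 → critical value z_{0.01} = 2.326.
Power = Φ(δ − 2.326) + Φ(−δ − 2.326) = Φ(-0.515) + Φ(-4.138) = 0.3034 + 0.0000 = 0.3035.
Type II error: β = 1 − power = 1 − 0.3035 = 0.6965.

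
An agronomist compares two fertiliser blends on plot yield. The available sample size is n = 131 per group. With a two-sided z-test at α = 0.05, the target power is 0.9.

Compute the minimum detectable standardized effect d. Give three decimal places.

d ≈ 0.401

Need Φ(δ − 1.960) = 0.9, so δ = 1.960 + 1.282 = 3.242.
(Lower-tail contribution to power is negligible for δ > 0.)
δ = d·√(n/2) ⇒ d = δ/√(n/2) = 3.242/√(131/2) = 0.4005.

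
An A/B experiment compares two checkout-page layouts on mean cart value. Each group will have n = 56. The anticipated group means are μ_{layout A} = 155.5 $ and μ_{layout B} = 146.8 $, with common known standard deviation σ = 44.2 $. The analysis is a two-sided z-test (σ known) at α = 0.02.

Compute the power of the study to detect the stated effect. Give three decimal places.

Power ≈ 0.100

Standardized effect: d = |μ_{layout A} − μ_{layout B}| / σ = |155.5 − 146.8| / 44.2 = 0.1968
Noncentrality parameter: δ = d·√(n/2) = 0.1968 × √(56/2) = 1.0415
Critical value for a two-sided test at α = 0.02: z_{α/2} = 2.326.
Power = Φ(δ − 2.326) + Φ(−δ − 2.326) = Φ(-1.285) + Φ(-3.368) = 0.0994 + 0.0004 = 0.0998.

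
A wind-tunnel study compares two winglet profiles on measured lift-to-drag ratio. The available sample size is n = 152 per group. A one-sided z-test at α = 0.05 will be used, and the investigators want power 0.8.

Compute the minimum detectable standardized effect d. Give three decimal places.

d ≈ 0.285

Required noncentrality: δ = z_{0.05} + z_{0.20} = 1.645 + 0.842 = 2.486.
δ = d·√(n/2) ⇒ d = δ/√(n/2) = 2.486/√(152/2) = 0.2852.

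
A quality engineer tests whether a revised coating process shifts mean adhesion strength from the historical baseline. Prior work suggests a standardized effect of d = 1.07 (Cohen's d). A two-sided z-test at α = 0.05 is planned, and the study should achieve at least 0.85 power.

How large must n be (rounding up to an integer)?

Set Φ(δ − 1.960) = 0.85; then δ − 1.960 = Φ⁻¹(0.85) = 1.036, giving δ = 2.996.
(For δ > 0 the lower-tail rejection region contributes negligibly to power, so the one-term inversion is standard.)
δ = d·√n ⇒ n = (δ/d)² = (2.996 / 1.07)² = 7.84.
Round up to the next whole unit.

n = 8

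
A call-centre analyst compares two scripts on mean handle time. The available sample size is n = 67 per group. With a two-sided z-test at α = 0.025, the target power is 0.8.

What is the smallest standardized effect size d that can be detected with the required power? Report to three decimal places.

d ≈ 0.533

Need Φ(δ − 2.241) = 0.8, so δ = 2.241 + 0.842 = 3.083.
(Lower-tail contribution to power is negligible for δ > 0.)
δ = d·√(n/2) ⇒ d = δ/√(n/2) = 3.083/√(67/2) = 0.5327.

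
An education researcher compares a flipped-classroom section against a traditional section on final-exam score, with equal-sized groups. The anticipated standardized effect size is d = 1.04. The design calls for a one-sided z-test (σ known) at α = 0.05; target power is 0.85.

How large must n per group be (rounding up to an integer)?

n = 14 per group

For power 0.85 need Φ(δ − z_{0.05}) = 0.85, so δ = z_{0.05} + z_{0.15} = 1.645 + 1.036 = 2.681.
δ = d·√(n/2) ⇒ n = 2(δ/d)² = 2 × (2.681 / 1.04)² = 13.29.
Rounding up, n = 14 per group.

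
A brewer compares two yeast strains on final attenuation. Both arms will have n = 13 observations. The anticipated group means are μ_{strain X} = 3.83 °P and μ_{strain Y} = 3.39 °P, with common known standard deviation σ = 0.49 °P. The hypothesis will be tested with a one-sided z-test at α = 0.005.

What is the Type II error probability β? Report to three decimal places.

β ≈ 0.613

Standardized effect: d = |μ_{strain X} − μ_{strain Y}| / σ = |3.83 − 3.39| / 0.49 = 0.8980
Noncentrality parameter: δ = d·√(n/2) = 0.8980 × √(13/2) = 2.2894
Critical value for a one-sided test at α = 0.005: z_α = 2.576.
Power = Φ(δ − 2.576) = Φ(-0.286) = 0.3873.
Type II error: β = 1 − power = 1 − 0.3873 = 0.6127.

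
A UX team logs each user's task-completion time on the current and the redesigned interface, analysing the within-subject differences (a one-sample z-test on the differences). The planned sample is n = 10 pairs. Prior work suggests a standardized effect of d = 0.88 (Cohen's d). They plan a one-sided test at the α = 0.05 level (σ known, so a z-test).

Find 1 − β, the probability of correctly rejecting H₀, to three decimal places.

Noncentrality parameter: δ = d·√n = 0.88 × √10 = 2.7828
Critical value for a one-sided test at α = 0.05: z_α = 1.645.
Power = P(Z > 1.645 − δ) = Φ(1.138) = 0.8724.

Power ≈ 0.872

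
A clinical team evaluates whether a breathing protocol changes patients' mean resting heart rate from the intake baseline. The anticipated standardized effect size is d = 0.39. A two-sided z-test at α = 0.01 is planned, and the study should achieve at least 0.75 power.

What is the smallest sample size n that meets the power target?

n = 70

For power 0.75 need Φ(δ − z_{0.005}) = 0.75, so δ = z_{0.005} + z_{0.25} = 2.576 + 0.674 = 3.250.
(The Φ(−δ − z_{α/2}) term is vanishingly small for δ > 0 and is dropped in the standard sample-size formula.)
δ = d·√n ⇒ n = (δ/d)² = (3.250 / 0.39)² = 69.46.
Round up to the next whole unit.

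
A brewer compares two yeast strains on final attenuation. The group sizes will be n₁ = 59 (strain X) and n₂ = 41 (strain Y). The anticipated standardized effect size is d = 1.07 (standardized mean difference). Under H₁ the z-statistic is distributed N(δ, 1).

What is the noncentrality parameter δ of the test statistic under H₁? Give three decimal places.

δ ≈ 5.263

δ = d / √(1/n₁ + 1/n₂) = 1.07 / √(1/59 + 1/41) = 5.2626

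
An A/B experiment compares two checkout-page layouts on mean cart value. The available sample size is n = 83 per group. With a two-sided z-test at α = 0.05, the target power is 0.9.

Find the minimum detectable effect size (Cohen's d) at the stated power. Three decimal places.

d ≈ 0.503

Required noncentrality: δ = z_{0.025} + z_{0.10} = 1.960 + 1.282 = 3.242.
(The second rejection-region term Φ(−δ − z_{α/2}) is negligible and dropped.)
δ = d·√(n/2) ⇒ d = δ/√(n/2) = 3.242/√(83/2) = 0.5032.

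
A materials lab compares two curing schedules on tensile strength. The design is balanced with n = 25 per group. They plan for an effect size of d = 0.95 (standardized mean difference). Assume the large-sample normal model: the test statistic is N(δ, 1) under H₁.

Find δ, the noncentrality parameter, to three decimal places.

δ ≈ 3.359

The noncentrality parameter scales effect size by the design's sample-size factor: δ = d·√(n/2) = 0.95 × √(25/2) = 3.3588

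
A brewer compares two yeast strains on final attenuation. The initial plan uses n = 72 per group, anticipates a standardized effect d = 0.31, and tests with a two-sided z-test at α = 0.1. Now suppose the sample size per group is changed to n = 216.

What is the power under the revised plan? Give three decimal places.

With n = 216 per group: δ = d·√(n/2) = 0.31 × √(216/2) = 3.2216. Critical value z_{0.05} = 1.645.
Revised power = Φ(δ − 1.645) + Φ(−δ − 1.645) = Φ(1.577) + Φ(-4.866) = 0.9426 + 0.0000 = 0.9426.

Power ≈ 0.943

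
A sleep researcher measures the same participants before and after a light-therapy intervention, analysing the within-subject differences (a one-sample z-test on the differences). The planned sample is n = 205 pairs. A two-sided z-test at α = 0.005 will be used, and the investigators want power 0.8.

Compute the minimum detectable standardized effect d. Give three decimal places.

d ≈ 0.255

Required noncentrality: δ = z_{0.0025} + z_{0.20} = 2.807 + 0.842 = 3.649.
(Lower-tail contribution to power is negligible for δ > 0.)
δ = d·√n ⇒ d = δ/√n = 3.649/√205 = 0.2548.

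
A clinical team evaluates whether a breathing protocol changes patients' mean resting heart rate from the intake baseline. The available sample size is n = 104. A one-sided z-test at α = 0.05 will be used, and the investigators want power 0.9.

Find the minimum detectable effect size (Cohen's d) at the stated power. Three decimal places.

Required noncentrality: δ = z_{0.05} + z_{0.10} = 1.645 + 1.282 = 2.926.
δ = d·√n ⇒ d = δ/√n = 2.926/√104 = 0.2870.

d ≈ 0.287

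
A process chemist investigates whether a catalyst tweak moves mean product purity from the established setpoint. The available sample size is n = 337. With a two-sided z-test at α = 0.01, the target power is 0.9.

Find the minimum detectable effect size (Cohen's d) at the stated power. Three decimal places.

Need Φ(δ − 2.576) = 0.9, so δ = 2.576 + 1.282 = 3.857.
(Lower-tail contribution to power is negligible for δ > 0.)
δ = d·√n ⇒ d = δ/√n = 3.857/√337 = 0.2101.

d ≈ 0.210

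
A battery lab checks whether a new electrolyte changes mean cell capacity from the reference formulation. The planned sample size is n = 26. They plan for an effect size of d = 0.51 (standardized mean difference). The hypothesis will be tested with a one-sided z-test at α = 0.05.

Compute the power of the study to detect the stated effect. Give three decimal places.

Noncentrality parameter: δ = d·√n = 0.51 × √26 = 2.6005
Critical value for a one-sided test at α = 0.05: z_α = 1.645.
Power = Φ(δ − 1.645) = Φ(0.956) = 0.8304.

Power ≈ 0.830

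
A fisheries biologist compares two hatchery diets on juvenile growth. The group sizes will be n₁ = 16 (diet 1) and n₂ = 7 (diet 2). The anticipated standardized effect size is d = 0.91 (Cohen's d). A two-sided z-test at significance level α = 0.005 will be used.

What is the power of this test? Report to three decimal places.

Power ≈ 0.212

Noncentrality parameter: λ = d / √(1/n₁ + 1/n₂) = 0.91 / √(1/16 + 1/7) = 2.0081
Two-sided α = 0.005 → critical value z_{0.0025} = 2.807.
Power = Φ(λ − 2.807) + Φ(−λ − 2.807) = Φ(-0.799) + Φ(-4.815) = 0.2122 + 0.0000 = 0.2122.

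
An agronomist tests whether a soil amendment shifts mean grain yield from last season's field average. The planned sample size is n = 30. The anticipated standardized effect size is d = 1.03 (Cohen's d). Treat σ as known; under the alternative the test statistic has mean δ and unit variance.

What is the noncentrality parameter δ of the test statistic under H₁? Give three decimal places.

The noncentrality parameter scales effect size by the design's sample-size factor: δ = d·√n = 1.03 × √30 = 5.6415

δ ≈ 5.642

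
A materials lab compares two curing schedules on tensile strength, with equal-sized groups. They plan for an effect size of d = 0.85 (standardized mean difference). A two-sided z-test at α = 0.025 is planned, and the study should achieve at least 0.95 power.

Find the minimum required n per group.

Set Φ(δ − 2.241) = 0.95; then δ − 2.241 = Φ⁻¹(0.95) = 1.645, giving δ = 3.886.
(Ignoring the negligible lower-tail rejection probability gives the usual closed-form inversion.)
δ = d·√(n/2) ⇒ n = 2(δ/d)² = 2 × (3.886 / 0.85)² = 41.81.
Rounding up, n = 42 per group.

n = 42 per group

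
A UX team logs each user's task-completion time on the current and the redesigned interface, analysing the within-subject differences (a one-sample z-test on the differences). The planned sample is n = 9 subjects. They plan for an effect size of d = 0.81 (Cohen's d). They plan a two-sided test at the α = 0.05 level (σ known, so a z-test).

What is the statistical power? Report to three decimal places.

Noncentrality parameter: δ = d·√n = 0.81 × √9 = 2.4300
Two-sided α = 0.05 → critical value z_{0.025} = 1.960.
Power = Φ(δ − 1.960) + Φ(−δ − 1.960) = Φ(0.470) + Φ(-4.390) = 0.6808 + 0.0000 = 0.6808.

Power ≈ 0.681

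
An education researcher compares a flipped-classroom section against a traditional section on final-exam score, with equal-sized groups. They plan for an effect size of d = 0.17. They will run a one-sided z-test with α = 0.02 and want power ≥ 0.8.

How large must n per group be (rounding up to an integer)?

n = 581 per group

For power 0.8 need Φ(δ − z_{0.02}) = 0.8, so δ = z_{0.02} + z_{0.20} = 2.054 + 0.842 = 2.895.
δ = d·√(n/2) ⇒ n = 2(δ/d)² = 2 × (2.895 / 0.17)² = 580.15.
Rounding up, n = 581 per group.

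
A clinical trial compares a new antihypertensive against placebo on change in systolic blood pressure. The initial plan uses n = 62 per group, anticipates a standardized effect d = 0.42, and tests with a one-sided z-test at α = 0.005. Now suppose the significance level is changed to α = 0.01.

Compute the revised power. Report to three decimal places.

Power ≈ 0.505

δ = d·√(n/2) = 0.42 × √(62/2) = 2.3385 (unchanged). New critical value: z_{0.01} = 2.326.
Revised power = P(Z > 2.326 − δ) = Φ(0.012) = 0.5048.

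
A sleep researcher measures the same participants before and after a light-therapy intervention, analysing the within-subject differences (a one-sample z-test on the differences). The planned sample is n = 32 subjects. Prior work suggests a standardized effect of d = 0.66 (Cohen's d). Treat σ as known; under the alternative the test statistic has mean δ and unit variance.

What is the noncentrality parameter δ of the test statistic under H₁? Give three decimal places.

δ = d·√n = 0.66 × √32 = 3.7335

δ ≈ 3.734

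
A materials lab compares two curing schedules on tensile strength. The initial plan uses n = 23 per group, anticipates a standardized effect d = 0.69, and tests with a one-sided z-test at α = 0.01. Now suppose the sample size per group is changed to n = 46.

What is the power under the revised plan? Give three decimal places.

With n = 46 per group: δ = d·√(n/2) = 0.69 × √(46/2) = 3.3091. Critical value z_{0.01} = 2.326.
Revised power = P(Z > 2.326 − δ) = Φ(0.983) = 0.8371.

Power ≈ 0.837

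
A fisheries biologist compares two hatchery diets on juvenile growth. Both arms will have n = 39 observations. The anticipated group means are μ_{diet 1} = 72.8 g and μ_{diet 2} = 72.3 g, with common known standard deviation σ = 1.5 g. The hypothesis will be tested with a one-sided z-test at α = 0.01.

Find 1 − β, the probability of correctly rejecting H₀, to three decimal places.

Standardized effect: d = |μ_{diet 1} − μ_{diet 2}| / σ = |72.8 − 72.3| / 1.5 = 0.3333
Noncentrality parameter: δ = d·√(n/2) = 0.3333 × √(39/2) = 1.4720
Critical value for a one-sided test at α = 0.01: z_α = 2.326.
Power = Φ(δ − 2.326) = Φ(-0.854) = 0.1964.

Power ≈ 0.196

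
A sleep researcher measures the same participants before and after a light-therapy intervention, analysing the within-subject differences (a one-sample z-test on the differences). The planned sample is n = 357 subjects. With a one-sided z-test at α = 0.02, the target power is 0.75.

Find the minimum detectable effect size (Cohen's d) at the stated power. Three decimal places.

Need Φ(δ − 2.054) = 0.75, so δ = 2.054 + 0.674 = 2.728.
δ = d·√n ⇒ d = δ/√n = 2.728/√357 = 0.1444.

d ≈ 0.144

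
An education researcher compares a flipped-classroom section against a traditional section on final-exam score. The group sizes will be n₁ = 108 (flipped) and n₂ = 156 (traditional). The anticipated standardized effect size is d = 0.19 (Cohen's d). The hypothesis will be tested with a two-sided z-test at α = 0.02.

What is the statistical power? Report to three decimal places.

Noncentrality parameter: δ = d / √(1/n₁ + 1/n₂) = 0.19 / √(1/108 + 1/156) = 1.5178
Two-sided α = 0.02 → critical value z_{0.01} = 2.326.
Power = Φ(δ − 2.326) + Φ(−δ − 2.326) = Φ(-0.809) + Φ(-3.844) = 0.2094 + 0.0001 = 0.2095.

Power ≈ 0.209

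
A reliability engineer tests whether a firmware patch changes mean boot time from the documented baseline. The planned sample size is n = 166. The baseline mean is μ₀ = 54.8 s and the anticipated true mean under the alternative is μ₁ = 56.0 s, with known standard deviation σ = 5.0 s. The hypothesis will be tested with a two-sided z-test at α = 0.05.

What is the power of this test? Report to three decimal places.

Standardized effect: d = |μ₁ − μ₀| / σ = |56.0 − 54.8| / 5.0 = 0.2400
Noncentrality parameter: δ = d·√n = 0.2400 × √166 = 3.0922
Two-sided α = 0.05 → critical value z_{0.025} = 1.960.
Power = Φ(δ − 1.960) + Φ(−δ − 1.960) = Φ(1.132) + Φ(-5.052) = 0.8712 + 0.0000 = 0.8712.

Power ≈ 0.871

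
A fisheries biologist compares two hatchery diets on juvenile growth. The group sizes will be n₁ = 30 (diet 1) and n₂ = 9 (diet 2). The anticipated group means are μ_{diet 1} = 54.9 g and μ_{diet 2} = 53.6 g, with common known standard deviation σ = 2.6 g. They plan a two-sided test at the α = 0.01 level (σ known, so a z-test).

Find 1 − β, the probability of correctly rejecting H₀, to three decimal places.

Power ≈ 0.104

Standardized effect: d = |μ_{diet 1} − μ_{diet 2}| / σ = |54.9 − 53.6| / 2.6 = 0.5000
Noncentrality parameter: δ = d / √(1/n₁ + 1/n₂) = 0.5000 / √(1/30 + 1/9) = 1.3156
Critical value for a two-sided test at α = 0.01: z_{α/2} = 2.576.
Power = Φ(δ − 2.576) + Φ(−δ − 2.576) = Φ(-1.260) + Φ(-3.891) = 0.1038 + 0.0000 = 0.1038.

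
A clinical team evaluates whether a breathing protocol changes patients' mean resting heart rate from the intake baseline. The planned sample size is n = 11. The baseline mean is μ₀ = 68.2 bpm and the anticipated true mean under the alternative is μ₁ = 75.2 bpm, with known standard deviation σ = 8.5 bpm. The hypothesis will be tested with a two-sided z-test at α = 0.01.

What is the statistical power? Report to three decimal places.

Power ≈ 0.562

Standardized effect: d = |μ₁ − μ₀| / σ = |75.2 − 68.2| / 8.5 = 0.8235
Noncentrality parameter: δ = d·√n = 0.8235 × √11 = 2.7313
Critical value for a two-sided test at α = 0.01: z_{α/2} = 2.576.
Power = Φ(δ − 2.576) + Φ(−δ − 2.576) = Φ(0.156) + Φ(-5.307) = 0.5618 + 0.0000 = 0.5618.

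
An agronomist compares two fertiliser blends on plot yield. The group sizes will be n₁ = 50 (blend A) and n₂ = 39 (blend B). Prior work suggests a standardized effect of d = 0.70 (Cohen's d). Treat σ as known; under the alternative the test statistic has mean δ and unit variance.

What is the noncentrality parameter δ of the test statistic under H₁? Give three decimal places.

δ ≈ 3.277

δ = d / √(1/n₁ + 1/n₂) = 0.70 / √(1/50 + 1/39) = 3.2766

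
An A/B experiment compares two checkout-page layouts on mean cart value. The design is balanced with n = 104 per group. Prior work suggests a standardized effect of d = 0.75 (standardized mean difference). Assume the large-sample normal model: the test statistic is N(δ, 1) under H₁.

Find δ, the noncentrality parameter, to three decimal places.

The noncentrality parameter scales effect size by the design's sample-size factor: δ = d·√(n/2) = 0.75 × √(104/2) = 5.4083

δ ≈ 5.408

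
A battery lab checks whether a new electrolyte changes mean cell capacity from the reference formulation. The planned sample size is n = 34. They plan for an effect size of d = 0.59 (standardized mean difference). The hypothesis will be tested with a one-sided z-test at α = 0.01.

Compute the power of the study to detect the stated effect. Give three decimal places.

Noncentrality parameter: δ = d·√n = 0.59 × √34 = 3.4403
Critical value for a one-sided test at α = 0.01: z_α = 2.326.
Power = P(Z > 2.326 − δ) = Φ(1.114) = 0.8673.

Power ≈ 0.867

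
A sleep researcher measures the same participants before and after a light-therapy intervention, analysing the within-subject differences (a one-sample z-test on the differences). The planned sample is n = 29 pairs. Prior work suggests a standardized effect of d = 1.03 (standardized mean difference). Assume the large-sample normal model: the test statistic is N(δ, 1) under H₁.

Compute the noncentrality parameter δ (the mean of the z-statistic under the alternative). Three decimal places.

The noncentrality parameter scales effect size by the design's sample-size factor: δ = d·√n = 1.03 × √29 = 5.5467

δ ≈ 5.547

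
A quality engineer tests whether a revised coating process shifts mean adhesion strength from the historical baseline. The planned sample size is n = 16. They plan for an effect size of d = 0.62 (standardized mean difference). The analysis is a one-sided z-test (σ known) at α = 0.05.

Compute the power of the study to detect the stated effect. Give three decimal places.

Power ≈ 0.798

Noncentrality parameter: δ = d·√n = 0.62 × √16 = 2.4800
Critical value for a one-sided test at α = 0.05: z_α = 1.645.
Power = Φ(δ − 1.645) = Φ(0.835) = 0.7982.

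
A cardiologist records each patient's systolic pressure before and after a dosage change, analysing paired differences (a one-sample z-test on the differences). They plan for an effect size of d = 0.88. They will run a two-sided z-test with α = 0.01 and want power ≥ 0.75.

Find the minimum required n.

n = 14

For power 0.75 need Φ(δ − z_{0.005}) = 0.75, so δ = z_{0.005} + z_{0.25} = 2.576 + 0.674 = 3.250.
(The Φ(−δ − z_{α/2}) term is vanishingly small for δ > 0 and is dropped in the standard sample-size formula.)
δ = d·√n ⇒ n = (δ/d)² = (3.250 / 0.88)² = 13.64.
Round up to the next whole unit.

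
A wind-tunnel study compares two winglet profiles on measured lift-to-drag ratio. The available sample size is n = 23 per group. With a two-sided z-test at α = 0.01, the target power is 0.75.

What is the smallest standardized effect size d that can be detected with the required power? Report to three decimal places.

Required noncentrality: δ = z_{0.005} + z_{0.25} = 2.576 + 0.674 = 3.250.
(Lower-tail contribution to power is negligible for δ > 0.)
δ = d·√(n/2) ⇒ d = δ/√(n/2) = 3.250/√(23/2) = 0.9585.

d ≈ 0.958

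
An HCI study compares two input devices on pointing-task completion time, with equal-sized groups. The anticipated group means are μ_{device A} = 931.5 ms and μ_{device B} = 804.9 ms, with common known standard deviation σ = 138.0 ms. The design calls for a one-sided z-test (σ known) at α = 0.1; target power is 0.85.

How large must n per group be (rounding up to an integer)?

n = 13 per group

Standardized effect: d = |μ_{device A} − μ_{device B}| / σ = |931.5 − 804.9| / 138.0 = 0.9174
For power 0.85 need Φ(δ − z_{0.1}) = 0.85, so δ = z_{0.1} + z_{0.15} = 1.282 + 1.036 = 2.318.
δ = d·√(n/2) ⇒ n = 2(δ/d)² = 2 × (2.318 / 0.9174)² = 12.77.
Round up to the next whole unit.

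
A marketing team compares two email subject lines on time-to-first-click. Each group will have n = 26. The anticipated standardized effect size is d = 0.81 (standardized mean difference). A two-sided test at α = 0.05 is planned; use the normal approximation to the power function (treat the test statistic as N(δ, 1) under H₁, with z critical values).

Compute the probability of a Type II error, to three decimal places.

Noncentrality parameter: δ = d·√(n/2) = 0.81 × √(26/2) = 2.9205
Two-sided α = 0.05 → critical value z_{0.025} = 1.960.
Power = Φ(δ − 1.960) + Φ(−δ − 1.960) = Φ(0.961) + Φ(-4.880) = 0.8316 + 0.0000 = 0.8316.
Type II error: β = 1 − power = 1 − 0.8316 = 0.1684.

β ≈ 0.168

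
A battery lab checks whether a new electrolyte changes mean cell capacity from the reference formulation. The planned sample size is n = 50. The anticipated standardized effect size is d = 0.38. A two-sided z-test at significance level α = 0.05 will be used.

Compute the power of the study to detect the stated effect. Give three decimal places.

Noncentrality parameter: δ = d·√n = 0.38 × √50 = 2.6870
Critical value for a two-sided test at α = 0.05: z_{α/2} = 1.960.
Power = Φ(δ − 1.960) + Φ(−δ − 1.960) = Φ(0.727) + Φ(-4.647) = 0.7664 + 0.0000 = 0.7664.

Power ≈ 0.766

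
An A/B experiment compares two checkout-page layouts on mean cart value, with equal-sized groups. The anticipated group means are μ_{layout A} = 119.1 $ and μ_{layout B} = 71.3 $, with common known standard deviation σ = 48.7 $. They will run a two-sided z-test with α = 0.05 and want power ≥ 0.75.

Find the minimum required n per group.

n = 15 per group

Standardized effect: d = |μ_{layout A} − μ_{layout B}| / σ = |119.1 − 71.3| / 48.7 = 0.9815
For power 0.75 need Φ(δ − z_{0.025}) = 0.75, so δ = z_{0.025} + z_{0.25} = 1.960 + 0.674 = 2.634.
(Ignoring the negligible lower-tail rejection probability gives the usual closed-form inversion.)
δ = d·√(n/2) ⇒ n = 2(δ/d)² = 2 × (2.634 / 0.9815)² = 14.41.
Rounding up, n = 15 per group.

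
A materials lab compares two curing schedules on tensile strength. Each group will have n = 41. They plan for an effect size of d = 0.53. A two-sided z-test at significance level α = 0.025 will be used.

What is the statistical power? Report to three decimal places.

Power ≈ 0.563

Noncentrality parameter: δ = d·√(n/2) = 0.53 × √(41/2) = 2.3997
Critical value for a two-sided test at α = 0.025: z_{α/2} = 2.241.
Power = Φ(δ − 2.241) + Φ(−δ − 2.241) = Φ(0.158) + Φ(-4.641) = 0.5629 + 0.0000 = 0.5629.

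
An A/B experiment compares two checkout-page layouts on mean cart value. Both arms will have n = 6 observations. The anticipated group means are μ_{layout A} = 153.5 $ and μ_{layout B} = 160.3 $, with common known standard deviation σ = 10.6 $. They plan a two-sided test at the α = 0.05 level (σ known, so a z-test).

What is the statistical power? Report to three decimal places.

Standardized effect: d = |μ_{layout A} − μ_{layout B}| / σ = |153.5 − 160.3| / 10.6 = 0.6415
Noncentrality parameter: δ = d·√(n/2) = 0.6415 × √(6/2) = 1.1111
Critical value for a two-sided test at α = 0.05: z_{α/2} = 1.960.
Power = Φ(δ − 1.960) + Φ(−δ − 1.960) = Φ(-0.849) + Φ(-3.071) = 0.1980 + 0.0011 = 0.1991.

Power ≈ 0.199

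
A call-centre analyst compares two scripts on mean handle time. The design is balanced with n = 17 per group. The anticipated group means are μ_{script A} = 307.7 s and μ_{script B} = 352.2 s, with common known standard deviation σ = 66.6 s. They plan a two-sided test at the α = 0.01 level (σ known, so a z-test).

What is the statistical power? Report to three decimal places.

Power ≈ 0.265

Standardized effect: d = |μ_{script A} − μ_{script B}| / σ = |307.7 − 352.2| / 66.6 = 0.6682
Noncentrality parameter: δ = d·√(n/2) = 0.6682 × √(17/2) = 1.9480
Critical value for a two-sided test at α = 0.01: z_{α/2} = 2.576.
Power = Φ(δ − 2.576) + Φ(−δ − 2.576) = Φ(-0.628) + Φ(-4.524) = 0.2651 + 0.0000 = 0.2651.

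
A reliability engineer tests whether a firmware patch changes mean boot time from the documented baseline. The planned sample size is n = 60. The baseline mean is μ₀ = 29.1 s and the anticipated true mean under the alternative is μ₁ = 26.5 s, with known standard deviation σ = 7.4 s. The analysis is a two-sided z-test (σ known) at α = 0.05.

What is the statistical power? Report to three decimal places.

Standardized effect: d = |μ₁ − μ₀| / σ = |26.5 − 29.1| / 7.4 = 0.3514
Noncentrality parameter: δ = d·√n = 0.3514 × √60 = 2.7216
Two-sided α = 0.05 → critical value z_{0.025} = 1.960.
Power = Φ(δ − 1.960) + Φ(−δ − 1.960) = Φ(0.762) + Φ(-4.682) = 0.7768 + 0.0000 = 0.7768.

Power ≈ 0.777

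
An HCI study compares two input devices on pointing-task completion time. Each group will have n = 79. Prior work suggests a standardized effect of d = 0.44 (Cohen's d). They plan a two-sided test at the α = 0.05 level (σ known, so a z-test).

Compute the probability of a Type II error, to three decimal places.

Noncentrality parameter: δ = d·√(n/2) = 0.44 × √(79/2) = 2.7654
Critical value for a two-sided test at α = 0.05: z_{α/2} = 1.960.
Power = Φ(δ − 1.960) + Φ(−δ − 1.960) = Φ(0.805) + Φ(-4.725) = 0.7897 + 0.0000 = 0.7897.
Type II error: β = 1 − power = 1 − 0.7897 = 0.2103.

β ≈ 0.210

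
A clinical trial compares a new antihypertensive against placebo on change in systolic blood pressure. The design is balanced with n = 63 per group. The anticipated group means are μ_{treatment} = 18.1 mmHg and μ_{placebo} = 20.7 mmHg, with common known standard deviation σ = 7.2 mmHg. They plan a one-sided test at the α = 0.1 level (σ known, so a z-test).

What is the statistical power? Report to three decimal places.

Power ≈ 0.772

Standardized effect: d = |μ_{treatment} − μ_{placebo}| / σ = |18.1 − 20.7| / 7.2 = 0.3611
Noncentrality parameter: δ = d·√(n/2) = 0.3611 × √(63/2) = 2.0267
One-sided α = 0.1 → critical value z_{0.1} = 1.282.
Power = P(Z > 1.282 − δ) = Φ(0.745) = 0.7719.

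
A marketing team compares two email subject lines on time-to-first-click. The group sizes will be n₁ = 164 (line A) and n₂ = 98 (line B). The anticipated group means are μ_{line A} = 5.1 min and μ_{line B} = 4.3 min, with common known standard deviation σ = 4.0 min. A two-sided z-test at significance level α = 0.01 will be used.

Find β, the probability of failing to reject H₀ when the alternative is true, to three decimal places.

β ≈ 0.844

Standardized effect: d = |μ_{line A} − μ_{line B}| / σ = |5.1 − 4.3| / 4.0 = 0.2000
Noncentrality parameter: δ = d / √(1/n₁ + 1/n₂) = 0.2000 / √(1/164 + 1/98) = 1.5664
Two-sided α = 0.01 → critical value z_{0.005} = 2.576.
Power = Φ(δ − 2.576) + Φ(−δ − 2.576) = Φ(-1.009) + Φ(-4.142) = 0.1564 + 0.0000 = 0.1564.
Type II error: β = 1 − power = 1 − 0.1564 = 0.8436.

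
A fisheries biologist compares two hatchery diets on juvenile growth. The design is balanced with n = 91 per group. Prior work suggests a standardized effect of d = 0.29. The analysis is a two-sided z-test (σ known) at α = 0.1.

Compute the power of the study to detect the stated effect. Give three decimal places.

Noncentrality parameter: δ = d·√(n/2) = 0.29 × √(91/2) = 1.9562
Two-sided α = 0.1 → critical value z_{0.05} = 1.645.
Power = Φ(δ − 1.645) + Φ(−δ − 1.645) = Φ(0.311) + Φ(-3.601) = 0.6222 + 0.0002 = 0.6224.

Power ≈ 0.622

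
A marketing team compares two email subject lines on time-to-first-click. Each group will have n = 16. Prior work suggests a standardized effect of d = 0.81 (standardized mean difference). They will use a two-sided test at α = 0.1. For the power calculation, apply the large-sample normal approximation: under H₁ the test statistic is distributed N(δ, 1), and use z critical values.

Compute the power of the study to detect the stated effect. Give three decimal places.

Noncentrality parameter: δ = d·√(n/2) = 0.81 × √(16/2) = 2.2910
Critical value for a two-sided test at α = 0.1: z_{α/2} = 1.645.
Power = Φ(δ − 1.645) + Φ(−δ − 1.645) = Φ(0.646) + Φ(-3.936) = 0.7409 + 0.0000 = 0.7410.

Power ≈ 0.741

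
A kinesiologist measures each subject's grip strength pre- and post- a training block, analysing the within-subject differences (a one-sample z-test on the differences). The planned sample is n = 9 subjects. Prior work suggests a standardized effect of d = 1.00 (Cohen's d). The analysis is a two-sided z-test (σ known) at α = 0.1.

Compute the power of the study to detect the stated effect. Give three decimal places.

Noncentrality parameter: δ = d·√n = 1.00 × √9 = 3.0000
Two-sided α = 0.1 → critical value z_{0.05} = 1.645.
Power = Φ(δ − 1.645) + Φ(−δ − 1.645) = Φ(1.355) + Φ(-4.645) = 0.9123 + 0.0000 = 0.9123.

Power ≈ 0.912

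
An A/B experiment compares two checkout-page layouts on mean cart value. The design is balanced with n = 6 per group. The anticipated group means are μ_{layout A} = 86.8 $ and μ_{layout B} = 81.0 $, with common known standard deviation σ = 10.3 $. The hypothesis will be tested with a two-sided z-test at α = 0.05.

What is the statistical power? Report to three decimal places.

Power ≈ 0.164

Standardized effect: d = |μ_{layout A} − μ_{layout B}| / σ = |86.8 − 81.0| / 10.3 = 0.5631
Noncentrality parameter: δ = d·√(n/2) = 0.5631 × √(6/2) = 0.9753
Two-sided α = 0.05 → critical value z_{0.025} = 1.960.
Power = Φ(δ − 1.960) + Φ(−δ − 1.960) = Φ(-0.985) + Φ(-2.935) = 0.1624 + 0.0017 = 0.1641.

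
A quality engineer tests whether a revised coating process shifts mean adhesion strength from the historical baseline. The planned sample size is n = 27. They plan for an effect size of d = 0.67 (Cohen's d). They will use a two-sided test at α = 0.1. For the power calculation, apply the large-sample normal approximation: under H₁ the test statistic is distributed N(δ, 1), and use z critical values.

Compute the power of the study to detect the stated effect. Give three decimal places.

Power ≈ 0.967

Noncentrality parameter: δ = d·√n = 0.67 × √27 = 3.4814
Critical value for a two-sided test at α = 0.1: z_{α/2} = 1.645.
Power = Φ(δ − 1.645) + Φ(−δ − 1.645) = Φ(1.837) + Φ(-5.126) = 0.9669 + 0.0000 = 0.9669.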